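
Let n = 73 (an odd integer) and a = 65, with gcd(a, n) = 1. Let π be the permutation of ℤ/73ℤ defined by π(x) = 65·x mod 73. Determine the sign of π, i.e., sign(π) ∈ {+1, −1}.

+1

Trace 9: π^k(9) = [9, 1, 65, 64, 72, 8] for k=0..5.
13 cycles of lengths [6, 6, 6, 6, 6, 6, 6, 6, 6, 6, 6, 6, 1].
sign(π) = (−1)^{n − #cycles} = (−1)^{73−13} = (−1)^60 = +1.
Via Zolotarev, sign(π_{65}) = (65|73) = +1.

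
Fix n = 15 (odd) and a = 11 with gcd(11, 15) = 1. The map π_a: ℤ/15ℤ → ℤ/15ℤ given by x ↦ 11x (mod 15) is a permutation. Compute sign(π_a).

Trace 1: π^k(1) = [1, 11] for k=0..1.
π_11 has 10 disjoint cycles with lengths [2, 2, 2, 2, 2, 1, 1, 1, 1, 1] on {0,…,14}.
10 cycles on 15: each ℓ→(−1)^(ℓ−1), product (−1)^5 = -1.
Via Zolotarev, sign(π_{11}) = (11|15) = -1.

-1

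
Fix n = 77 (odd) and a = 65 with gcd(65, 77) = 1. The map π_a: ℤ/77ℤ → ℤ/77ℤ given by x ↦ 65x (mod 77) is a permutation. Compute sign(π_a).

-1

Orbit of 1 under x↦65x: [1, 65, 67, 43, 23, 32]… (length divides ord_77(65)).
18 cycles of lengths [6, 6, 6, 6, 6, 6, 6, 6, 6, 6, 3, 3, 2, 2, 2, 2, 2, 1].
77 − 18 = 59 transpositions; sign(π) = (−1)^59 = -1.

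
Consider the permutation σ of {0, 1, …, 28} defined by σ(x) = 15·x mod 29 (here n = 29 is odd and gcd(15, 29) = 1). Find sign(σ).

Orbit of 26 under x↦15x: [26, 13, 21, 25, 27, 28, 14]… (length divides ord_29(15)).
Decompose π into cycles: lengths [28, 1] (2 cycles, including the fixed point 0).
Σ(ℓ_i−1) = 29−2 = 27; sign = (−1)^27 = -1.
Check: (15/29) = -1 by Zolotarev.

-1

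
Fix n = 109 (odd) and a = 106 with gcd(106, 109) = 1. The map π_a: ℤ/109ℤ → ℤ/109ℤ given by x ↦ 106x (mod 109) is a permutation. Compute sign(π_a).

+1

Start at x=28: 28 → 25 → 34 → 7 → 88 → 63 → 29 → … (one orbit).
The orbit structure of x ↦ 106x mod 109: 3 orbits of sizes [54, 54, 1].
109 − 3 = 106 transpositions; sign(π) = (−1)^106 = +1.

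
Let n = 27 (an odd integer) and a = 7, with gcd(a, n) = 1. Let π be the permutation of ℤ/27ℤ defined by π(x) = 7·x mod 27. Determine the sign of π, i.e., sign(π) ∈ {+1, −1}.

+1

Orbit of 1 under x↦7x: [1, 7, 22, 19, 25, 13, 10]… (length divides ord_27(7)).
π_7 has 7 disjoint cycles with lengths [9, 9, 3, 3, 1, 1, 1] on {0,…,26}.
27 − 7 = 20 transpositions; sign(π) = (−1)^20 = +1.
Check: (7/27) = +1 by Zolotarev.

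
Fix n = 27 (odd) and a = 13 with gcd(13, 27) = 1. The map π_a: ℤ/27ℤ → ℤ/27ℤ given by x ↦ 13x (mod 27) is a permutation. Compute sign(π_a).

+1

Orbit of 13 under x↦13x: [13, 7, 10, 22, 16, 19, 4]… (length divides ord_27(13)).
The orbit structure of x ↦ 13x mod 27: 7 orbits of sizes [9, 9, 3, 3, 1, 1, 1].
7 cycles on 27: each ℓ→(−1)^(ℓ−1), product (−1)^20 = +1.
The Jacobi symbol (13|27) = +1 (Zolotarev) agrees.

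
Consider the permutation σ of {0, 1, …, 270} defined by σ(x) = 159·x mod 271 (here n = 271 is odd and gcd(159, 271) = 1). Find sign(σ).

Orbit of 76 under x↦159x: [76, 160, 237, 14, 58, 8, 188]… (length divides ord_271(159)).
Decompose π into cycles: lengths [270, 1] (2 cycles, including the fixed point 0).
Σ(ℓ_i−1) = 271−2 = 269; sign = (−1)^269 = -1.
Check: (159/271) = -1 by Zolotarev.

-1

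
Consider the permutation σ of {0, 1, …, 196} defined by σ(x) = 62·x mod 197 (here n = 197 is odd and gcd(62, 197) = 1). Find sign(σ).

+1

Orbit of 55 under x↦62x: [55, 61, 39, 54, 196, 135, 96]… (length divides ord_197(62)).
π_62 has 3 disjoint cycles with lengths [98, 98, 1] on {0,…,196}.
3 cycles on 197: each ℓ→(−1)^(ℓ−1), product (−1)^194 = +1.
Check: (62/197) = +1 by Zolotarev.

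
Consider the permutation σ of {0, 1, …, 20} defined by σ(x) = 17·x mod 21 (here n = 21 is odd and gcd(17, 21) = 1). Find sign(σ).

+1

Trace 5: π^k(5) = [5, 1, 17, 16, 20, 4] for k=0..5.
Cycle type of π: 6×3 + 2 + 1; total 5 cycles.
sign(π) = (−1)^{n − #cycles} = (−1)^{21−5} = (−1)^16 = +1.
Via Zolotarev, sign(π_{17}) = (17|21) = +1.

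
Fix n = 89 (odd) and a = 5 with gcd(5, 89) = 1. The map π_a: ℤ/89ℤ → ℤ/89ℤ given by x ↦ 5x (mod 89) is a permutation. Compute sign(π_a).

Start at x=85: 85 → 69 → 78 → 34 → 81 → 49 → 67 → … (one orbit).
The orbit structure of x ↦ 5x mod 89: 3 orbits of sizes [44, 44, 1].
89 − 3 = 86 transpositions; sign(π) = (−1)^86 = +1.
Check: (5/89) = +1 by Zolotarev.

+1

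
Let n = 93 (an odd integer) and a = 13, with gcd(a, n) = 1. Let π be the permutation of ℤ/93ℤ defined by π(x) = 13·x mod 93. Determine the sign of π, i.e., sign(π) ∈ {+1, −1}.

Orbit of 73 under x↦13x: [73, 19, 61, 49, 79, 4, 52]… (length divides ord_93(13)).
Cycle lengths of π_13 on ℤ/93ℤ: [30, 30, 30, 1, 1, 1]; 6 cycles in total.
6 cycles on 93: each ℓ→(−1)^(ℓ−1), product (−1)^87 = -1.
Via Zolotarev, sign(π_{13}) = (13|93) = -1.

-1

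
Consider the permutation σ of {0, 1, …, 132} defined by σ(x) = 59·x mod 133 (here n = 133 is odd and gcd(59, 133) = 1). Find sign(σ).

+1

Start at x=81: 81 → 124 → 1 → 59 → 23 → 27 → 130 → … (one orbit).
Cycle lengths of π_59 on ℤ/133ℤ: [18, 18, 18, 18, 18, 18, 18, 6, 1]; 9 cycles in total.
Σ(ℓ_i−1) = 133−9 = 124; sign = (−1)^124 = +1.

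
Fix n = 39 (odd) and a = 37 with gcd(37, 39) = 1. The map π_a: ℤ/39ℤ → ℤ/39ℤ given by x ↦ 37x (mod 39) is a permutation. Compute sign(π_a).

Start at x=19: 19 → 1 → 37 → 4 → 31 → 16 → 7 → … (one orbit).
π_37 has 6 disjoint cycles with lengths [12, 12, 12, 1, 1, 1] on {0,…,38}.
With 6 cycles on 39 points, sign = (−1)^{39−6} = -1.
Zolotarev: (37|39) = -1, matching the cycle-count sign.

-1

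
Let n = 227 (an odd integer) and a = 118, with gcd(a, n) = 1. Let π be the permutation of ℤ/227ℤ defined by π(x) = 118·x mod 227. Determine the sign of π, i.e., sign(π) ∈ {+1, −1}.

-1

Trace 47: π^k(47) = [47, 98, 214, 55, 134, 149, 103] for k=0..6.
Cycle lengths of π_118 on ℤ/227ℤ: [226, 1]; 2 cycles in total.
Σ(ℓ_i−1) = 227−2 = 225; sign = (−1)^225 = -1.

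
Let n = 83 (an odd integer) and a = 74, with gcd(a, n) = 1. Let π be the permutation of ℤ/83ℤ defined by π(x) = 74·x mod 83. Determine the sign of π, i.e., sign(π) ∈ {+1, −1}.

-1

Start at x=43: 43 → 28 → 80 → 27 → 6 → 29 → 71 → … (one orbit).
2 cycles of lengths [82, 1].
2 cycles on 83: each ℓ→(−1)^(ℓ−1), product (−1)^81 = -1.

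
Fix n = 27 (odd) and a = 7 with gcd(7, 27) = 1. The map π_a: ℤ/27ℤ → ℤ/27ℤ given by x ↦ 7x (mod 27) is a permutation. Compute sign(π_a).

+1

Trace 19: π^k(19) = [19, 25, 13, 10, 16, 4, 1] for k=0..6.
π_7 has 7 disjoint cycles with lengths [9, 9, 3, 3, 1, 1, 1] on {0,…,26}.
sign(π) = (−1)^{n − #cycles} = (−1)^{27−7} = (−1)^20 = +1.
Zolotarev: (7|27) = +1, matching the cycle-count sign.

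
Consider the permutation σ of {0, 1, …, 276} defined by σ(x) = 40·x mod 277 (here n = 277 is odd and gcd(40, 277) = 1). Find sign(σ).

+1

Start at x=164: 164 → 189 → 81 → 193 → 241 → 222 → 16 → … (one orbit).
Decompose π into cycles: lengths [138, 138, 1] (3 cycles, including the fixed point 0).
277 − 3 = 274 transpositions; sign(π) = (−1)^274 = +1.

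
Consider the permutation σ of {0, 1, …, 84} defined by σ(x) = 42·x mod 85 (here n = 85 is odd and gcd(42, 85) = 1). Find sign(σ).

Orbit of 77 under x↦42x: [77, 4, 83, 1, 42, 64, 53]… (length divides ord_85(42)).
Decompose π into cycles: lengths [8, 8, 8, 8, 8, 8, 8, 8, 8, 8, 4, 1] (12 cycles, including the fixed point 0).
85 − 12 = 73 transpositions; sign(π) = (−1)^73 = -1.
Via Zolotarev, sign(π_{42}) = (42|85) = -1.

-1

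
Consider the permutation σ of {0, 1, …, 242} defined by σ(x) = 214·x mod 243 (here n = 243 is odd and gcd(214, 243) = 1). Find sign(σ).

+1

Orbit of 100 under x↦214x: [100, 16, 22, 91, 34, 229, 163]… (length divides ord_243(214)).
The orbit structure of x ↦ 214x mod 243: 11 orbits of sizes [81, 81, 27, 27, 9, 9, 3, 3, 1, 1, 1].
11 cycles on 243: each ℓ→(−1)^(ℓ−1), product (−1)^232 = +1.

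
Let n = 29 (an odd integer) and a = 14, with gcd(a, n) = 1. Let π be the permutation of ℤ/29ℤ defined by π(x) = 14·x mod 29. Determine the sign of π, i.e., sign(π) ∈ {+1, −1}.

Orbit of 17 under x↦14x: [17, 6, 26, 16, 21, 4, 27]… (length divides ord_29(14)).
Decompose π into cycles: lengths [28, 1] (2 cycles, including the fixed point 0).
29 − 2 = 27 transpositions; sign(π) = (−1)^27 = -1.
(14|29)_J = -1 (Zolotarev's lemma cross-check).

-1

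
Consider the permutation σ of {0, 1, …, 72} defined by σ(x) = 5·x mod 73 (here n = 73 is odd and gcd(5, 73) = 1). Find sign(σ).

-1

Start at x=6: 6 → 30 → 4 → 20 → 27 → 62 → 18 → … (one orbit).
π_5 has 2 disjoint cycles with lengths [72, 1] on {0,…,72}.
n − c = 73 − 2 = 71; sign = (−1)^71 = -1.
Via Zolotarev, sign(π_{5}) = (5|73) = -1.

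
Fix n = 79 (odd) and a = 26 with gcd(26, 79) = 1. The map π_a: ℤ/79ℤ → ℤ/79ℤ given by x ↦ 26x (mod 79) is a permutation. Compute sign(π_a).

Orbit of 38 under x↦26x: [38, 40, 13, 22, 19, 20, 46]… (length divides ord_79(26)).
3 cycles of lengths [39, 39, 1].
Σ(ℓ_i−1) = 79−3 = 76; sign = (−1)^76 = +1.

+1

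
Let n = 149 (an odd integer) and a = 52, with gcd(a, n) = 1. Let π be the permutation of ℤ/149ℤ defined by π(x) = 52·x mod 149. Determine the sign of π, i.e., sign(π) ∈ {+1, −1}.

Start at x=88: 88 → 106 → 148 → 97 → 127 → 48 → 112 → … (one orbit).
2 cycles of lengths [148, 1].
sign(π) = (−1)^{n − #cycles} = (−1)^{149−2} = (−1)^147 = -1.
Via Zolotarev, sign(π_{52}) = (52|149) = -1.

-1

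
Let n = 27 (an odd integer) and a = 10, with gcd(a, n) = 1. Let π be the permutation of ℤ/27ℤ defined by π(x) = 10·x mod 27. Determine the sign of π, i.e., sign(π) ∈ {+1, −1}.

+1

Start at x=10: 10 → 19 → 1 → 10 (one orbit).
Cycle type of π: 3×6 + 1×9; total 15 cycles.
Σ(ℓ_i−1) = 27−15 = 12; sign = (−1)^12 = +1.
(10|27)_J = +1 (Zolotarev's lemma cross-check).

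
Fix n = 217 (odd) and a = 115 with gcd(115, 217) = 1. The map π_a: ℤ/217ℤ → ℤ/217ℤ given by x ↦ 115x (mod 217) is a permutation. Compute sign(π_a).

+1

Trace 100: π^k(100) = [100, 216, 102, 12, 78, 73, 149] for k=0..6.
Decompose π into cycles: lengths [30, 30, 30, 30, 30, 30, 30, 6, 1] (9 cycles, including the fixed point 0).
9 cycles on 217: each ℓ→(−1)^(ℓ−1), product (−1)^208 = +1.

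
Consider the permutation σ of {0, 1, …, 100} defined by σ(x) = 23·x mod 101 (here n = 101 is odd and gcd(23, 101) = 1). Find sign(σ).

+1

Start at x=92: 92 → 96 → 87 → 82 → 68 → 49 → 16 → … (one orbit).
π_23 has 3 disjoint cycles with lengths [50, 50, 1] on {0,…,100}.
101 − 3 = 98 transpositions; sign(π) = (−1)^98 = +1.
Via Zolotarev, sign(π_{23}) = (23|101) = +1.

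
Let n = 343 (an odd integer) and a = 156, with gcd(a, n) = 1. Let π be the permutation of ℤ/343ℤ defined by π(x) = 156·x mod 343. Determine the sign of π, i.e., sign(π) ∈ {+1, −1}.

+1

Trace 309: π^k(309) = [309, 184, 235, 302, 121, 11, 1] for k=0..6.
π_156 has 7 disjoint cycles with lengths [147, 147, 21, 21, 3, 3, 1] on {0,…,342}.
343 − 7 = 336 transpositions; sign(π) = (−1)^336 = +1.
The Jacobi symbol (156|343) = +1 (Zolotarev) agrees.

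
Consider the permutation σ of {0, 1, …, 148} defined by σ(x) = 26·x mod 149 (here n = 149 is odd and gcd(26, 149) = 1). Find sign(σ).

Trace 88: π^k(88) = [88, 53, 37, 68, 129, 76, 39] for k=0..6.
Cycle type of π: 74×2 + 1; total 3 cycles.
3 cycles on 149: each ℓ→(−1)^(ℓ−1), product (−1)^146 = +1.
Zolotarev: (26|149) = +1, matching the cycle-count sign.

+1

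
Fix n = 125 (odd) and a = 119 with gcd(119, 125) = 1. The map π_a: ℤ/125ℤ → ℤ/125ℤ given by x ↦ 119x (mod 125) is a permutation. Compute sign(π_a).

+1

Orbit of 114 under x↦119x: [114, 66, 104, 1, 119, 36, 34]… (length divides ord_125(119)).
Cycle type of π: 50×2 + 10×2 + 2×2 + 1; total 7 cycles.
7 cycles on 125: each ℓ→(−1)^(ℓ−1), product (−1)^118 = +1.
(119|125)_J = +1 (Zolotarev's lemma cross-check).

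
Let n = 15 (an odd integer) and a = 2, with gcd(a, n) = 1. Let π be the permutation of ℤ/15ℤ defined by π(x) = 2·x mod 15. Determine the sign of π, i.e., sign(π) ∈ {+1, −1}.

+1

Orbit of 1 under x↦2x: [1, 2, 4, 8]… (length divides ord_15(2)).
Cycle type of π: 4×3 + 2 + 1; total 5 cycles.
With 5 cycles on 15 points, sign = (−1)^{15−5} = +1.
Via Zolotarev, sign(π_{2}) = (2|15) = +1.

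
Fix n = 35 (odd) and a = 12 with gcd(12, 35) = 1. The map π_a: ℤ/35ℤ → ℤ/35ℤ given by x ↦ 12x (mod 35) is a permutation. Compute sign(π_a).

Orbit of 11 under x↦12x: [11, 27, 9, 3, 1, 12, 4]… (length divides ord_35(12)).
5 cycles of lengths [12, 12, 6, 4, 1].
n − c = 35 − 5 = 30; sign = (−1)^30 = +1.

+1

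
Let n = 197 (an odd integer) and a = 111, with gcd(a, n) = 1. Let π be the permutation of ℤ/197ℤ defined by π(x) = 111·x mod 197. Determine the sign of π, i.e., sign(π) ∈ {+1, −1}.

Orbit of 143 under x↦111x: [143, 113, 132, 74, 137, 38, 81]… (length divides ord_197(111)).
Cycle type of π: 196 + 1; total 2 cycles.
197 − 2 = 195 transpositions; sign(π) = (−1)^195 = -1.
Via Zolotarev, sign(π_{111}) = (111|197) = -1.

-1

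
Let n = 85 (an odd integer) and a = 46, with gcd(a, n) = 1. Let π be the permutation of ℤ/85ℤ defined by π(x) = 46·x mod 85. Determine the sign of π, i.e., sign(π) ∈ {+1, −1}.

Trace 61: π^k(61) = [61, 1, 46, 76, 11, 81, 71] for k=0..6.
10 cycles of lengths [16, 16, 16, 16, 16, 1, 1, 1, 1, 1].
n − c = 85 − 10 = 75; sign = (−1)^75 = -1.

-1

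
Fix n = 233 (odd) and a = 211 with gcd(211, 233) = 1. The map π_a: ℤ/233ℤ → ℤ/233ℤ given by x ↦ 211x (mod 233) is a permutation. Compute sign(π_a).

Start at x=189: 189 → 36 → 140 → 182 → 190 → 14 → 158 → … (one orbit).
Cycle type of π: 232 + 1; total 2 cycles.
With 2 cycles on 233 points, sign = (−1)^{233−2} = -1.

-1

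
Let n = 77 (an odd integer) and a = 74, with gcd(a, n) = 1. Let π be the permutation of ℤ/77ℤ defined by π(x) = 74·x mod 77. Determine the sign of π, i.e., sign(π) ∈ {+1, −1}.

Orbit of 50 under x↦74x: [50, 4, 65, 36, 46, 16, 29]… (length divides ord_77(74)).
Cycle lengths of π_74 on ℤ/77ℤ: [30, 30, 10, 3, 3, 1]; 6 cycles in total.
6 cycles on 77: each ℓ→(−1)^(ℓ−1), product (−1)^71 = -1.

-1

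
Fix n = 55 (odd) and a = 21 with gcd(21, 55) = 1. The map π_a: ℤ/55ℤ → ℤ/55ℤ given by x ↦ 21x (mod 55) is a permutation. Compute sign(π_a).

-1

Start at x=21: 21 → 1 → 21 (one orbit).
Cycle lengths of π_21 on ℤ/55ℤ: [2, 2, 2, 2, 2, 2, 2, 2, 2, 2, 2, 2, 2, 2, 2, 2, 2, 2, 2, 2, 2, 2, 2, 2, 2, 1, 1, 1, 1, 1]; 30 cycles in total.
sign(π) = (−1)^{n − #cycles} = (−1)^{55−30} = (−1)^25 = -1.
The Jacobi symbol (21|55) = -1 (Zolotarev) agrees.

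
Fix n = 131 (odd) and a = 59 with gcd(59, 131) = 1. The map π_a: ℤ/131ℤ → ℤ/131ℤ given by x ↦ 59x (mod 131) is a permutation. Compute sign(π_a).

Orbit of 123 under x↦59x: [123, 52, 55, 101, 64, 108, 84]… (length divides ord_131(59)).
Cycle type of π: 65×2 + 1; total 3 cycles.
Σ(ℓ_i−1) = 131−3 = 128; sign = (−1)^128 = +1.

+1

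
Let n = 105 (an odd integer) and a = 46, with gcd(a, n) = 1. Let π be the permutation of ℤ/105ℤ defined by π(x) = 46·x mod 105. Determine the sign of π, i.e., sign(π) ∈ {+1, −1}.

+1

Orbit of 46 under x↦46x: [46, 16, 1]… (length divides ord_105(46)).
The orbit structure of x ↦ 46x mod 105: 45 orbits of sizes [3, 3, 3, 3, 3, 3, 3, 3, 3, 3, 3, 3, 3, 3, 3, 3, 3, 3, 3, 3, 3, 3, 3, 3, 3, 3, 3, 3, 3, 3, 1, 1, 1, 1, 1, 1, 1, 1, 1, 1, 1, 1, 1, 1, 1].
sign(π) = (−1)^{n − #cycles} = (−1)^{105−45} = (−1)^60 = +1.
Via Zolotarev, sign(π_{46}) = (46|105) = +1.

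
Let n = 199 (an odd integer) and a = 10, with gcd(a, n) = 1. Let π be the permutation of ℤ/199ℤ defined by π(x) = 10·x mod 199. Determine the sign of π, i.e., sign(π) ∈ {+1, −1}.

Trace 92: π^k(92) = [92, 124, 46, 62, 23, 31, 111] for k=0..6.
Cycle type of π: 99×2 + 1; total 3 cycles.
Σ(ℓ_i−1) = 199−3 = 196; sign = (−1)^196 = +1.
Via Zolotarev, sign(π_{10}) = (10|199) = +1.

+1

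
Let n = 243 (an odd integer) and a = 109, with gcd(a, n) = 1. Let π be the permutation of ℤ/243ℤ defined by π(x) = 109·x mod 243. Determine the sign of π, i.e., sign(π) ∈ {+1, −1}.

+1

Orbit of 82 under x↦109x: [82, 190, 55, 163, 28, 136, 1]… (length divides ord_243(109)).
π_109 has 63 disjoint cycles with lengths [9, 9, 9, 9, 9, 9, 9, 9, 9, 9, 9, 9, 9, 9, 9, 9, 9, 9, 3, 3, 3, 3, 3, 3, 3, 3, 3, 3, 3, 3, 3, 3, 3, 3, 3, 3, 1, 1, 1, 1, 1, 1, 1, 1, 1, 1, 1, 1, 1, 1, 1, 1, 1, 1, 1, 1, 1, 1, 1, 1, 1, 1, 1] on {0,…,242}.
Σ(ℓ_i−1) = 243−63 = 180; sign = (−1)^180 = +1.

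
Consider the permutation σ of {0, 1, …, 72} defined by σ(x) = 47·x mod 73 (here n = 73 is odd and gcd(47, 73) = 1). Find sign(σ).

Start at x=31: 31 → 70 → 5 → 16 → 22 → 12 → 53 → … (one orbit).
2 cycles of lengths [72, 1].
sign(π) = (−1)^{n − #cycles} = (−1)^{73−2} = (−1)^71 = -1.
Zolotarev: (47|73) = -1, matching the cycle-count sign.

-1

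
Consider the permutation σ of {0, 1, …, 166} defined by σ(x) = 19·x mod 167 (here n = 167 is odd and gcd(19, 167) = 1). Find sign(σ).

Orbit of 49 under x↦19x: [49, 96, 154, 87, 150, 11, 42]… (length divides ord_167(19)).
Cycle lengths of π_19 on ℤ/167ℤ: [83, 83, 1]; 3 cycles in total.
With 3 cycles on 167 points, sign = (−1)^{167−3} = +1.
Zolotarev: (19|167) = +1, matching the cycle-count sign.

+1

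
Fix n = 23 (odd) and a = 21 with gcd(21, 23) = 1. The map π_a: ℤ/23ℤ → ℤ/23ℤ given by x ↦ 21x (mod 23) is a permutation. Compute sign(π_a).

Orbit of 5 under x↦21x: [5, 13, 20, 6, 11, 1, 21]… (length divides ord_23(21)).
Cycle lengths of π_21 on ℤ/23ℤ: [22, 1]; 2 cycles in total.
Σ(ℓ_i−1) = 23−2 = 21; sign = (−1)^21 = -1.
Zolotarev: (21|23) = -1, matching the cycle-count sign.

-1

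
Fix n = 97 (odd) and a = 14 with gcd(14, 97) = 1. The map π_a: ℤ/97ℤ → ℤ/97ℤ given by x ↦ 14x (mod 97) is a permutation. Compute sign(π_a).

-1

Trace 62: π^k(62) = [62, 92, 27, 87, 54, 77, 11] for k=0..6.
Cycle lengths of π_14 on ℤ/97ℤ: [96, 1]; 2 cycles in total.
sign(π) = (−1)^{n − #cycles} = (−1)^{97−2} = (−1)^95 = -1.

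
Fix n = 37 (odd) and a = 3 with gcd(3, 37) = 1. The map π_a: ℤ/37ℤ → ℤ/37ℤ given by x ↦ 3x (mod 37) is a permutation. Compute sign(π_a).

Orbit of 11 under x↦3x: [11, 33, 25, 1, 3, 9, 27]… (length divides ord_37(3)).
π_3 has 3 disjoint cycles with lengths [18, 18, 1] on {0,…,36}.
3 cycles on 37: each ℓ→(−1)^(ℓ−1), product (−1)^34 = +1.
(3|37)_J = +1 (Zolotarev's lemma cross-check).

+1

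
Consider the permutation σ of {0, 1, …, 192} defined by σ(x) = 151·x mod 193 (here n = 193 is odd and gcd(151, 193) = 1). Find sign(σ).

Orbit of 23 under x↦151x: [23, 192, 42, 166, 169, 43, 124]… (length divides ord_193(151)).
Cycle type of π: 32×6 + 1; total 7 cycles.
With 7 cycles on 193 points, sign = (−1)^{193−7} = +1.

+1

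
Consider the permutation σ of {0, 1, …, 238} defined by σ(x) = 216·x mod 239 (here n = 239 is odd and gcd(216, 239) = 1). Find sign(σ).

+1

Trace 67: π^k(67) = [67, 132, 71, 40, 36, 128, 163] for k=0..6.
15 cycles of lengths [17, 17, 17, 17, 17, 17, 17, 17, 17, 17, 17, 17, 17, 17, 1].
With 15 cycles on 239 points, sign = (−1)^{239−15} = +1.
Zolotarev: (216|239) = +1, matching the cycle-count sign.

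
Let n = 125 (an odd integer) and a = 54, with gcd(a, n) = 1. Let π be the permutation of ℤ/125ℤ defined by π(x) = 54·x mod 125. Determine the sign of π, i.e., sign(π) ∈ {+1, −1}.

Trace 11: π^k(11) = [11, 94, 76, 104, 116, 14, 6] for k=0..6.
Cycle lengths of π_54 on ℤ/125ℤ: [50, 50, 10, 10, 2, 2, 1]; 7 cycles in total.
125 − 7 = 118 transpositions; sign(π) = (−1)^118 = +1.
Check: (54/125) = +1 by Zolotarev.

+1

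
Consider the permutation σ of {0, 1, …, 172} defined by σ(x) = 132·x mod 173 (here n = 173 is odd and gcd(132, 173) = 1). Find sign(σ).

Start at x=36: 36 → 81 → 139 → 10 → 109 → 29 → 22 → … (one orbit).
Decompose π into cycles: lengths [43, 43, 43, 43, 1] (5 cycles, including the fixed point 0).
sign(π) = (−1)^{n − #cycles} = (−1)^{173−5} = (−1)^168 = +1.

+1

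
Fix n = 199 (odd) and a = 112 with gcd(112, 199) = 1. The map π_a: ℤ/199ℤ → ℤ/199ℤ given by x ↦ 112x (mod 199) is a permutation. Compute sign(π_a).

Orbit of 151 under x↦112x: [151, 196, 62, 178, 36, 52, 53]… (length divides ord_199(112)).
Cycle lengths of π_112 on ℤ/199ℤ: [99, 99, 1]; 3 cycles in total.
n − c = 199 − 3 = 196; sign = (−1)^196 = +1.
Zolotarev: (112|199) = +1, matching the cycle-count sign.

+1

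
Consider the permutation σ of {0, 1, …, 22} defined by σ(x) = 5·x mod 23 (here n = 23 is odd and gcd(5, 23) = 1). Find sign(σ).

-1

Trace 3: π^k(3) = [3, 15, 6, 7, 12, 14, 1] for k=0..6.
The orbit structure of x ↦ 5x mod 23: 2 orbits of sizes [22, 1].
Σ(ℓ_i−1) = 23−2 = 21; sign = (−1)^21 = -1.
Via Zolotarev, sign(π_{5}) = (5|23) = -1.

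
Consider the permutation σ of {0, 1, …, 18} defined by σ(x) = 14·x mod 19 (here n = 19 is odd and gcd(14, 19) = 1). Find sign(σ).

Trace 8: π^k(8) = [8, 17, 10, 7, 3, 4, 18] for k=0..6.
Cycle lengths of π_14 on ℤ/19ℤ: [18, 1]; 2 cycles in total.
sign(π) = (−1)^{n − #cycles} = (−1)^{19−2} = (−1)^17 = -1.

-1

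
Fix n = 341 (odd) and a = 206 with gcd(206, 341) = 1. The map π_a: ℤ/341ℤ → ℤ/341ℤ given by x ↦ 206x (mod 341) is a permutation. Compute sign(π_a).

Trace 113: π^k(113) = [113, 90, 126, 40, 56, 283, 328] for k=0..6.
Cycle lengths of π_206 on ℤ/341ℤ: [30, 30, 30, 30, 30, 30, 30, 30, 30, 30, 15, 15, 10, 1]; 14 cycles in total.
341 − 14 = 327 transpositions; sign(π) = (−1)^327 = -1.
(206|341)_J = -1 (Zolotarev's lemma cross-check).

-1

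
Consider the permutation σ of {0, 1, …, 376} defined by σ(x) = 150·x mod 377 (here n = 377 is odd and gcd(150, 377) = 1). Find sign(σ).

-1

Trace 355: π^k(355) = [355, 93, 1, 150, 257, 96, 74] for k=0..6.
8 cycles of lengths [84, 84, 84, 84, 14, 14, 12, 1].
n − c = 377 − 8 = 369; sign = (−1)^369 = -1.
(150|377)_J = -1 (Zolotarev's lemma cross-check).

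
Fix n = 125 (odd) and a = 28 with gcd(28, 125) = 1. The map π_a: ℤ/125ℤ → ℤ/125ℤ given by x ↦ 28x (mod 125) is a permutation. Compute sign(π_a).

-1

Orbit of 17 under x↦28x: [17, 101, 78, 59, 27, 6, 43]… (length divides ord_125(28)).
4 cycles of lengths [100, 20, 4, 1].
sign(π) = (−1)^{n − #cycles} = (−1)^{125−4} = (−1)^121 = -1.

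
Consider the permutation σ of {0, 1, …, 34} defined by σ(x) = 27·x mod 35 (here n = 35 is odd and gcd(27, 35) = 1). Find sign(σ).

+1

Trace 29: π^k(29) = [29, 13, 1, 27] for k=0..3.
The orbit structure of x ↦ 27x mod 35: 11 orbits of sizes [4, 4, 4, 4, 4, 4, 4, 2, 2, 2, 1].
sign(π) = (−1)^{n − #cycles} = (−1)^{35−11} = (−1)^24 = +1.
Check: (27/35) = +1 by Zolotarev.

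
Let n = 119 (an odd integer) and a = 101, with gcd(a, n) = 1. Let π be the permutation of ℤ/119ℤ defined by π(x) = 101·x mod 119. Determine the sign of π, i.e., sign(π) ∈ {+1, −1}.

Orbit of 18 under x↦101x: [18, 33, 1, 101, 86, 118]… (length divides ord_119(101)).
26 cycles of lengths [6, 6, 6, 6, 6, 6, 6, 6, 6, 6, 6, 6, 6, 6, 6, 6, 6, 2, 2, 2, 2, 2, 2, 2, 2, 1].
sign(π) = (−1)^{n − #cycles} = (−1)^{119−26} = (−1)^93 = -1.

-1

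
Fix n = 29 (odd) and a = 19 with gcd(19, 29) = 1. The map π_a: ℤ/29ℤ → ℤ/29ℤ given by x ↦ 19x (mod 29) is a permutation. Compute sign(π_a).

-1

Orbit of 21 under x↦19x: [21, 22, 12, 25, 11, 6, 27]… (length divides ord_29(19)).
Cycle type of π: 28 + 1; total 2 cycles.
2 cycles on 29: each ℓ→(−1)^(ℓ−1), product (−1)^27 = -1.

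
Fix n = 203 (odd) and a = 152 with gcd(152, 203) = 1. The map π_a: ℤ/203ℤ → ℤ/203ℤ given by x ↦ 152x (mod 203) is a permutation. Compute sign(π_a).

-1

Trace 194: π^k(194) = [194, 53, 139, 16, 199, 1, 152] for k=0..6.
Decompose π into cycles: lengths [42, 42, 42, 42, 7, 7, 7, 7, 6, 1] (10 cycles, including the fixed point 0).
With 10 cycles on 203 points, sign = (−1)^{203−10} = -1.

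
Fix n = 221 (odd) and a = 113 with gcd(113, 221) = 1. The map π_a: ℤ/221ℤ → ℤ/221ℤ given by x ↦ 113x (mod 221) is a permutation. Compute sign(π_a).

-1

Start at x=27: 27 → 178 → 3 → 118 → 74 → 185 → 131 → … (one orbit).
Cycle lengths of π_113 on ℤ/221ℤ: [48, 48, 48, 48, 16, 3, 3, 3, 3, 1]; 10 cycles in total.
221 − 10 = 211 transpositions; sign(π) = (−1)^211 = -1.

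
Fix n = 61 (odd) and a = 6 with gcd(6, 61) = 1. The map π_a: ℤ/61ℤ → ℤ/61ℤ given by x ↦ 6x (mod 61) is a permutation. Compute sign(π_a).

-1

Start at x=28: 28 → 46 → 32 → 9 → 54 → 19 → 53 → … (one orbit).
The orbit structure of x ↦ 6x mod 61: 2 orbits of sizes [60, 1].
sign(π) = (−1)^{n − #cycles} = (−1)^{61−2} = (−1)^59 = -1.
(6|61)_J = -1 (Zolotarev's lemma cross-check).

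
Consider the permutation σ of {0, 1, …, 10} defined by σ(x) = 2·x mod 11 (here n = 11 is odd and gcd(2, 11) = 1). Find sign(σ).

Orbit of 8 under x↦2x: [8, 5, 10, 9, 7, 3, 6]… (length divides ord_11(2)).
2 cycles of lengths [10, 1].
With 2 cycles on 11 points, sign = (−1)^{11−2} = -1.
Via Zolotarev, sign(π_{2}) = (2|11) = -1.

-1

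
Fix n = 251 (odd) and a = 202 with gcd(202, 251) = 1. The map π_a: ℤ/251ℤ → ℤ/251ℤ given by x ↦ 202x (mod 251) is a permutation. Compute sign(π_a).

-1

Orbit of 68 under x↦202x: [68, 182, 118, 242, 190, 228, 123]… (length divides ord_251(202)).
π_202 has 2 disjoint cycles with lengths [250, 1] on {0,…,250}.
sign(π) = (−1)^{n − #cycles} = (−1)^{251−2} = (−1)^249 = -1.
The Jacobi symbol (202|251) = -1 (Zolotarev) agrees.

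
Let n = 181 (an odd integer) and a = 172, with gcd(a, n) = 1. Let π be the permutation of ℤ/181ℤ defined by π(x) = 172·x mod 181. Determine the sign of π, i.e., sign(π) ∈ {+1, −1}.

Start at x=99: 99 → 14 → 55 → 48 → 111 → 87 → 122 → … (one orbit).
π_172 has 3 disjoint cycles with lengths [90, 90, 1] on {0,…,180}.
3 cycles on 181: each ℓ→(−1)^(ℓ−1), product (−1)^178 = +1.

+1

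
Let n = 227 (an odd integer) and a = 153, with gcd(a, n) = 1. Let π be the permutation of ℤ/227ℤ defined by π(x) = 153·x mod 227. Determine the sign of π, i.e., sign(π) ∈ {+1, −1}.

Orbit of 137 under x↦153x: [137, 77, 204, 113, 37, 213, 128]… (length divides ord_227(153)).
2 cycles of lengths [226, 1].
With 2 cycles on 227 points, sign = (−1)^{227−2} = -1.

-1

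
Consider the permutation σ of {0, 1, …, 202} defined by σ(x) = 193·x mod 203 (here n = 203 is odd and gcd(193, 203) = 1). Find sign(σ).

-1

Start at x=156: 156 → 64 → 172 → 107 → 148 → 144 → 184 → … (one orbit).
Decompose π into cycles: lengths [84, 84, 28, 3, 3, 1] (6 cycles, including the fixed point 0).
With 6 cycles on 203 points, sign = (−1)^{203−6} = -1.
Via Zolotarev, sign(π_{193}) = (193|203) = -1.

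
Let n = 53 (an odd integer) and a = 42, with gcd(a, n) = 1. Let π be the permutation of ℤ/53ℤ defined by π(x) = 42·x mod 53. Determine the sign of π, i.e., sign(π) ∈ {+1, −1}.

Orbit of 1 under x↦42x: [1, 42, 15, 47, 13, 16, 36]… (length divides ord_53(42)).
π_42 has 5 disjoint cycles with lengths [13, 13, 13, 13, 1] on {0,…,52}.
5 cycles on 53: each ℓ→(−1)^(ℓ−1), product (−1)^48 = +1.
The Jacobi symbol (42|53) = +1 (Zolotarev) agrees.

+1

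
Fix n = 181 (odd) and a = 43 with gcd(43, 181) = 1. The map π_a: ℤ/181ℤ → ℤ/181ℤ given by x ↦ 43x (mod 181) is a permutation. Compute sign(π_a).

+1

Trace 65: π^k(65) = [65, 80, 1, 43, 39, 48, 73] for k=0..6.
The orbit structure of x ↦ 43x mod 181: 21 orbits of sizes [9, 9, 9, 9, 9, 9, 9, 9, 9, 9, 9, 9, 9, 9, 9, 9, 9, 9, 9, 9, 1].
21 cycles on 181: each ℓ→(−1)^(ℓ−1), product (−1)^160 = +1.
The Jacobi symbol (43|181) = +1 (Zolotarev) agrees.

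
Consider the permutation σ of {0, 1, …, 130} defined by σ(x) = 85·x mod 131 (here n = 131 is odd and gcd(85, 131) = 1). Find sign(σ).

-1

Start at x=94: 94 → 130 → 46 → 111 → 3 → 124 → 60 → … (one orbit).
Cycle type of π: 130 + 1; total 2 cycles.
131 − 2 = 129 transpositions; sign(π) = (−1)^129 = -1.
Check: (85/131) = -1 by Zolotarev.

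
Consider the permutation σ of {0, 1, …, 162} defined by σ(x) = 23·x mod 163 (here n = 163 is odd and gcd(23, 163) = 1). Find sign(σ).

Trace 133: π^k(133) = [133, 125, 104, 110, 85, 162, 140] for k=0..6.
π_23 has 10 disjoint cycles with lengths [18, 18, 18, 18, 18, 18, 18, 18, 18, 1] on {0,…,162}.
10 cycles on 163: each ℓ→(−1)^(ℓ−1), product (−1)^153 = -1.
Zolotarev: (23|163) = -1, matching the cycle-count sign.

-1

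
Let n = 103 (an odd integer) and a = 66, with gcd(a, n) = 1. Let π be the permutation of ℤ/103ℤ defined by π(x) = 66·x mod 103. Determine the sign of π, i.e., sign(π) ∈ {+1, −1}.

+1

Trace 100: π^k(100) = [100, 8, 13, 34, 81, 93, 61] for k=0..6.
Cycle type of π: 17×6 + 1; total 7 cycles.
Σ(ℓ_i−1) = 103−7 = 96; sign = (−1)^96 = +1.
Check: (66/103) = +1 by Zolotarev.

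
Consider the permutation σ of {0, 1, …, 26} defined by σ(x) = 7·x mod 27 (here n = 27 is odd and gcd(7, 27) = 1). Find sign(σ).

Trace 1: π^k(1) = [1, 7, 22, 19, 25, 13, 10] for k=0..6.
Decompose π into cycles: lengths [9, 9, 3, 3, 1, 1, 1] (7 cycles, including the fixed point 0).
n − c = 27 − 7 = 20; sign = (−1)^20 = +1.
Via Zolotarev, sign(π_{7}) = (7|27) = +1.

+1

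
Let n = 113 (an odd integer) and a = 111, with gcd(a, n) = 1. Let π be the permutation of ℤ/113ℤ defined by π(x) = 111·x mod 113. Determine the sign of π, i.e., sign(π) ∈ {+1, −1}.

Trace 49: π^k(49) = [49, 15, 83, 60, 106, 14, 85] for k=0..6.
Cycle lengths of π_111 on ℤ/113ℤ: [28, 28, 28, 28, 1]; 5 cycles in total.
sign(π) = (−1)^{n − #cycles} = (−1)^{113−5} = (−1)^108 = +1.
(111|113)_J = +1 (Zolotarev's lemma cross-check).

+1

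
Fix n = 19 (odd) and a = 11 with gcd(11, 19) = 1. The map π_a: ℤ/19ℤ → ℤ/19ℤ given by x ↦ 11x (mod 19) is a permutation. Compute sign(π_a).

+1

Start at x=7: 7 → 1 → 11 → 7 (one orbit).
Cycle lengths of π_11 on ℤ/19ℤ: [3, 3, 3, 3, 3, 3, 1]; 7 cycles in total.
Σ(ℓ_i−1) = 19−7 = 12; sign = (−1)^12 = +1.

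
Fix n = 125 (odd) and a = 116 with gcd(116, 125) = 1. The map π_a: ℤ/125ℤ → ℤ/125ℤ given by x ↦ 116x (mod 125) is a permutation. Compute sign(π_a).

Start at x=46: 46 → 86 → 101 → 91 → 56 → 121 → 36 → … (one orbit).
Cycle type of π: 25×4 + 5×4 + 1×5; total 13 cycles.
n − c = 125 − 13 = 112; sign = (−1)^112 = +1.
Check: (116/125) = +1 by Zolotarev.

+1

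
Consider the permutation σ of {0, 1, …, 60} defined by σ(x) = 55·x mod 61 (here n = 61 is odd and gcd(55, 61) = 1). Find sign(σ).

Orbit of 51 under x↦55x: [51, 60, 6, 25, 33, 46, 29]… (length divides ord_61(55)).
π_55 has 2 disjoint cycles with lengths [60, 1] on {0,…,60}.
sign(π) = (−1)^{n − #cycles} = (−1)^{61−2} = (−1)^59 = -1.

-1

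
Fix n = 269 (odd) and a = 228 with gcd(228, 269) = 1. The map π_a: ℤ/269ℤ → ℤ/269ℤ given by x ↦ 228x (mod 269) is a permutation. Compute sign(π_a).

+1

Start at x=205: 205 → 203 → 16 → 151 → 265 → 164 → 1 → … (one orbit).
Cycle type of π: 134×2 + 1; total 3 cycles.
sign(π) = (−1)^{n − #cycles} = (−1)^{269−3} = (−1)^266 = +1.
Via Zolotarev, sign(π_{228}) = (228|269) = +1.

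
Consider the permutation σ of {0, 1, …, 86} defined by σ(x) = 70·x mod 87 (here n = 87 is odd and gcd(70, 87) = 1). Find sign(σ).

Orbit of 70 under x↦70x: [70, 28, 46, 1]… (length divides ord_87(70)).
Decompose π into cycles: lengths [4, 4, 4, 4, 4, 4, 4, 4, 4, 4, 4, 4, 4, 4, 4, 4, 4, 4, 4, 4, 4, 1, 1, 1] (24 cycles, including the fixed point 0).
87 − 24 = 63 transpositions; sign(π) = (−1)^63 = -1.
The Jacobi symbol (70|87) = -1 (Zolotarev) agrees.

-1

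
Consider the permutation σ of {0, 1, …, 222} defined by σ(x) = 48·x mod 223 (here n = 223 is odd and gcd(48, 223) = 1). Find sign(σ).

-1

Start at x=20: 20 → 68 → 142 → 126 → 27 → 181 → 214 → … (one orbit).
Decompose π into cycles: lengths [222, 1] (2 cycles, including the fixed point 0).
2 cycles on 223: each ℓ→(−1)^(ℓ−1), product (−1)^221 = -1.
The Jacobi symbol (48|223) = -1 (Zolotarev) agrees.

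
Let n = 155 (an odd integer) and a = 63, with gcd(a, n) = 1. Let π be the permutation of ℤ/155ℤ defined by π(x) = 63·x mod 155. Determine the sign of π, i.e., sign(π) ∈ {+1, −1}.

Trace 32: π^k(32) = [32, 1, 63, 94] for k=0..3.
62 cycles of lengths [4, 4, 4, 4, 4, 4, 4, 4, 4, 4, 4, 4, 4, 4, 4, 4, 4, 4, 4, 4, 4, 4, 4, 4, 4, 4, 4, 4, 4, 4, 4, 1, 1, 1, 1, 1, 1, 1, 1, 1, 1, 1, 1, 1, 1, 1, 1, 1, 1, 1, 1, 1, 1, 1, 1, 1, 1, 1, 1, 1, 1, 1].
Σ(ℓ_i−1) = 155−62 = 93; sign = (−1)^93 = -1.

-1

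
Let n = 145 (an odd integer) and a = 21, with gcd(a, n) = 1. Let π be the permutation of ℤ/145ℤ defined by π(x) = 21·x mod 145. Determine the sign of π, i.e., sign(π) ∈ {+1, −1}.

-1

Orbit of 16 under x↦21x: [16, 46, 96, 131, 141, 61, 121]… (length divides ord_145(21)).
Decompose π into cycles: lengths [28, 28, 28, 28, 28, 1, 1, 1, 1, 1] (10 cycles, including the fixed point 0).
145 − 10 = 135 transpositions; sign(π) = (−1)^135 = -1.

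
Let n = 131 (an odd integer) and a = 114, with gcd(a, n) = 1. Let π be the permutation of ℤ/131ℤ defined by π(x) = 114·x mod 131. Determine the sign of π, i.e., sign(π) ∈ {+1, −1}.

+1

Start at x=107: 107 → 15 → 7 → 12 → 58 → 62 → 125 → … (one orbit).
3 cycles of lengths [65, 65, 1].
3 cycles on 131: each ℓ→(−1)^(ℓ−1), product (−1)^128 = +1.
Check: (114/131) = +1 by Zolotarev.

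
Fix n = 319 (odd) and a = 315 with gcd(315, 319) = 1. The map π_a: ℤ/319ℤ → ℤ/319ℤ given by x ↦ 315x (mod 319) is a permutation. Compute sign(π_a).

-1

Orbit of 152 under x↦315x: [152, 30, 199, 161, 313, 24, 223]… (length divides ord_319(315)).
Cycle type of π: 70×4 + 10 + 7×4 + 1; total 10 cycles.
n − c = 319 − 10 = 309; sign = (−1)^309 = -1.
(315|319)_J = -1 (Zolotarev's lemma cross-check).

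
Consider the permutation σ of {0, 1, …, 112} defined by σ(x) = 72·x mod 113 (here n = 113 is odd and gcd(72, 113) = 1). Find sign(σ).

Start at x=112: 112 → 41 → 14 → 104 → 30 → 13 → 32 → … (one orbit).
The orbit structure of x ↦ 72x mod 113: 3 orbits of sizes [56, 56, 1].
3 cycles on 113: each ℓ→(−1)^(ℓ−1), product (−1)^110 = +1.

+1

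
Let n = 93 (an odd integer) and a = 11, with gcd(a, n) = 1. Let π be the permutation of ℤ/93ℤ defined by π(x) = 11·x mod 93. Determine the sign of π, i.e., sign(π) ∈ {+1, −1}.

+1

Trace 44: π^k(44) = [44, 19, 23, 67, 86, 16, 83] for k=0..6.
Cycle lengths of π_11 on ℤ/93ℤ: [30, 30, 30, 2, 1]; 5 cycles in total.
n − c = 93 − 5 = 88; sign = (−1)^88 = +1.
Check: (11/93) = +1 by Zolotarev.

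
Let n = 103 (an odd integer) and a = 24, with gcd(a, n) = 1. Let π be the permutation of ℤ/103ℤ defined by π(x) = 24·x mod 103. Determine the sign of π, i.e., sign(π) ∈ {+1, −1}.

-1

Start at x=76: 76 → 73 → 1 → 24 → 61 → 22 → 13 → … (one orbit).
π_24 has 4 disjoint cycles with lengths [34, 34, 34, 1] on {0,…,102}.
With 4 cycles on 103 points, sign = (−1)^{103−4} = -1.
Zolotarev: (24|103) = -1, matching the cycle-count sign.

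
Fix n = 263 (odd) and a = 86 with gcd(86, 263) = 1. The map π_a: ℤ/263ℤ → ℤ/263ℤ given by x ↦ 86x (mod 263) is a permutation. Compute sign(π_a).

Orbit of 103 under x↦86x: [103, 179, 140, 205, 9, 248, 25]… (length divides ord_263(86)).
π_86 has 3 disjoint cycles with lengths [131, 131, 1] on {0,…,262}.
Σ(ℓ_i−1) = 263−3 = 260; sign = (−1)^260 = +1.

+1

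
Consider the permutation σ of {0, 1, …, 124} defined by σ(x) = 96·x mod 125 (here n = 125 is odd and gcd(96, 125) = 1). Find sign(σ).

Start at x=86: 86 → 6 → 76 → 46 → 41 → 61 → 106 → … (one orbit).
π_96 has 13 disjoint cycles with lengths [25, 25, 25, 25, 5, 5, 5, 5, 1, 1, 1, 1, 1] on {0,…,124}.
n − c = 125 − 13 = 112; sign = (−1)^112 = +1.
(96|125)_J = +1 (Zolotarev's lemma cross-check).

+1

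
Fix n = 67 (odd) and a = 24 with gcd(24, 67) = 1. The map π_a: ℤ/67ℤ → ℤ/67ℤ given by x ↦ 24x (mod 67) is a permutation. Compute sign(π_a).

Orbit of 40 under x↦24x: [40, 22, 59, 9, 15, 25, 64]… (length divides ord_67(24)).
Cycle lengths of π_24 on ℤ/67ℤ: [11, 11, 11, 11, 11, 11, 1]; 7 cycles in total.
With 7 cycles on 67 points, sign = (−1)^{67−7} = +1.
Check: (24/67) = +1 by Zolotarev.

+1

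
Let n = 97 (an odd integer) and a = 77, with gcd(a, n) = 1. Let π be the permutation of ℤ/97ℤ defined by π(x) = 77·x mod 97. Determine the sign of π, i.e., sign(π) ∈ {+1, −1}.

-1

Orbit of 34 under x↦77x: [34, 96, 20, 85, 46, 50, 67]… (length divides ord_97(77)).
Decompose π into cycles: lengths [32, 32, 32, 1] (4 cycles, including the fixed point 0).
Σ(ℓ_i−1) = 97−4 = 93; sign = (−1)^93 = -1.
Zolotarev: (77|97) = -1, matching the cycle-count sign.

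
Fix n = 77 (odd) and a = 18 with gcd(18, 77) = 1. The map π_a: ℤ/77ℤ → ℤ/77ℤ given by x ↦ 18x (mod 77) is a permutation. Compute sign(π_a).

Trace 36: π^k(36) = [36, 32, 37, 50, 53, 30, 1] for k=0..6.
6 cycles of lengths [30, 30, 10, 3, 3, 1].
n − c = 77 − 6 = 71; sign = (−1)^71 = -1.

-1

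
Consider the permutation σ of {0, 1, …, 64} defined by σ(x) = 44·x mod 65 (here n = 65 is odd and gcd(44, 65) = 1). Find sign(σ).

Start at x=34: 34 → 1 → 44 → 51 → 34 (one orbit).
The orbit structure of x ↦ 44x mod 65: 18 orbits of sizes [4, 4, 4, 4, 4, 4, 4, 4, 4, 4, 4, 4, 4, 4, 4, 2, 2, 1].
65 − 18 = 47 transpositions; sign(π) = (−1)^47 = -1.

-1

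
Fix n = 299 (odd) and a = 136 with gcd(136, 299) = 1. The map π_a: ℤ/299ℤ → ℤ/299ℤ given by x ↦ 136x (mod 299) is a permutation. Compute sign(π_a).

+1

Orbit of 246 under x↦136x: [246, 267, 133, 148, 95, 63, 196]… (length divides ord_299(136)).
5 cycles of lengths [132, 132, 22, 12, 1].
sign(π) = (−1)^{n − #cycles} = (−1)^{299−5} = (−1)^294 = +1.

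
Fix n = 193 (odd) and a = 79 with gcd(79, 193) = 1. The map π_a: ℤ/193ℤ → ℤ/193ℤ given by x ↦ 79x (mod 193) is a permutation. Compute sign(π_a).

Orbit of 113 under x↦79x: [113, 49, 11, 97, 136, 129, 155]… (length divides ord_193(79)).
The orbit structure of x ↦ 79x mod 193: 2 orbits of sizes [192, 1].
193 − 2 = 191 transpositions; sign(π) = (−1)^191 = -1.

-1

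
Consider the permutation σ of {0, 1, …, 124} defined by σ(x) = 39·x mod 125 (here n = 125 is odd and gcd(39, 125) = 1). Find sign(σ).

+1

Trace 111: π^k(111) = [111, 79, 81, 34, 76, 89, 96] for k=0..6.
Cycle lengths of π_39 on ℤ/125ℤ: [50, 50, 10, 10, 2, 2, 1]; 7 cycles in total.
With 7 cycles on 125 points, sign = (−1)^{125−7} = +1.
Check: (39/125) = +1 by Zolotarev.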